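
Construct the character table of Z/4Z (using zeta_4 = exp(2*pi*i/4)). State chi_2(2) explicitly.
Character table of Z/4Z (irreps indexed chi_0,...,chi_3 with chi_k(m) = zeta_4^(k*m), zeta_4 = exp(2*pi*i/4)):
  irrep \ class  {0} (size 1)  {1} (size 1)  {2} (size 1)  {3} (size 1)
  chi_0          1             1             1             1           
  chi_1          1             I             -1            -I          
  chi_2          1             -1            1             -1          
  chi_3          1             -I            -1            I           

Spot check: chi_2(2) = zeta_4^(2*2) = zeta_4^4 = 1.

Solution. Z/4Z is abelian, so all 4 irreducible complex representations are 1-dimensional. They are given by chi_k(m) = zeta_4^(k*m) for k = 0,...,3. Row orthogonality: sum_m chi_k(m) conj(chi_l(m)) = 4 * [k = l].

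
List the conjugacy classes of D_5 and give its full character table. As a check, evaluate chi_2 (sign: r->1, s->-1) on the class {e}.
Conjugacy classes: {e} of size 1, {r^1, r^4} of size 2, {r^2, r^3} of size 2, {s, sr, ..., sr^4} of size 5.
Character table:
  irrep \ class              {e} (size 1)  {r^1, r^4} (size 2)  {r^2, r^3} (size 2)  {s, sr, ..., sr^4} (size 5)
  chi_1 (triv)               1             1                    1                    1                          
  chi_2 (sign: r->1, s->-1)  1             1                    1                    -1                         
  chi_3 (2d, j=1)            2             -1/2 + sqrt(5)/2     -sqrt(5)/2 - 1/2     0                          
  chi_4 (2d, j=2)            2             -sqrt(5)/2 - 1/2     -1/2 + sqrt(5)/2     0                          

Spot check: chi_2 (sign: r->1, s->-1) on {e} = 1.

Justification: D_5 has order 2*5 = 10 with 4 conjugacy classes, hence 4 irreducibles. Sum of squared dims 1 + 1 + 4 + 4 = 10 = |G|. Linear characters come from the abelianisation; the 2-dimensional irreps have character r^k -> 2*cos(2*pi*j*k/5), reflections -> 0.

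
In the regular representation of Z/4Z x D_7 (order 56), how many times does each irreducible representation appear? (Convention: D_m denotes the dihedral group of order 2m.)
Each irreducible V_i of dimension d_i appears with multiplicity d_i, i.e. rho_reg = (direct sum over all irreducibles V_i) d_i V_i. The irreducible dimensions for Z/4Z x D_7 are 1, 1, 1, 1, 1, 1, 1, 1, 2, 2, 2, 2, 2, 2, 2, 2, 2, 2, 2, 2: 8 irreducibles of dimension 1, each with multiplicity 1; 12 irreducibles of dimension 2, each with multiplicity 2. Total dimension 8*1*1 + 12*2*2 = 56 = |G|.

Derivation: General theorem: in the regular representation of a finite group G, each irreducible appears with multiplicity equal to its dimension. Check: dim(rho_reg) = sum d_i^2 = 1 + 1 + 1 + 1 + 1 + 1 + 1 + 1 + 4 + 4 + 4 + 4 + 4 + 4 + 4 + 4 + 4 + 4 + 4 + 4 = 56 = |G|.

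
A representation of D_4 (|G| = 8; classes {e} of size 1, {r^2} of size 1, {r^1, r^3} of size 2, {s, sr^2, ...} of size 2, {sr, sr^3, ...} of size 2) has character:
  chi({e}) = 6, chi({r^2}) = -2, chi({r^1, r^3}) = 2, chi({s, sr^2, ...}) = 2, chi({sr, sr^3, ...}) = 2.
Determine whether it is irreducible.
Not irreducible (reducible): <chi, chi> = 8 > 1.

<chi, chi> = (1/|G|) sum_C |C| * |chi(C)|^2 = (1/8)[1*|6|^2 + 1*|-2|^2 + 2*|2|^2 + 2*|2|^2 + 2*|2|^2]
  = (1/8)[(36) + (4) + (8) + (8) + (8)] = 64/8 = 8.
A character is irreducible iff <chi, chi> = 1, so this representation is reducible.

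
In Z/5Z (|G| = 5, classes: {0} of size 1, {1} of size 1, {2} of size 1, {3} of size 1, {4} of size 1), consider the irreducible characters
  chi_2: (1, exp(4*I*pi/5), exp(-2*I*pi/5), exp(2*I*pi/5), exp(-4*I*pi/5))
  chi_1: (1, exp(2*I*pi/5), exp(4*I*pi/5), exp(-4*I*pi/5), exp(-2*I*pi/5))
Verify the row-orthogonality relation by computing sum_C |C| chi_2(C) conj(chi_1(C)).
Sum = 0; so <chi_2, chi_1> = 0 (distinct irreducibles are orthogonal).

Why: Compute term by term over conjugacy classes (|C| * chi_2(C) * conj(chi_1(C))):
  1*(1)*conj(1) + 1*(exp(4*I*pi/5))*conj(exp(2*I*pi/5)) + 1*(exp(-2*I*pi/5))*conj(exp(4*I*pi/5)) + 1*(exp(2*I*pi/5))*conj(exp(-4*I*pi/5)) + 1*(exp(-4*I*pi/5))*conj(exp(-2*I*pi/5))
  = (1) + (exp(2*I*pi/5)) + (exp(4*I*pi/5)) + (exp(-4*I*pi/5)) + (exp(-2*I*pi/5))
  = 0.
(Exp terms are combined using exp(i*s)*conj(exp(i*t)) = exp(i*(s-t)), and sums of them are collapsed using the identity that for every m > 1 the m distinct m-th roots of unity sum to 0, e.g. 1 + exp(2*I*pi/3) + exp(-2*I*pi/3) = 0.)
Dividing by |G| = 5 gives 0/5 = 0, matching the row-orthogonality relation <chi_2, chi_1> = [chi_2 = chi_1].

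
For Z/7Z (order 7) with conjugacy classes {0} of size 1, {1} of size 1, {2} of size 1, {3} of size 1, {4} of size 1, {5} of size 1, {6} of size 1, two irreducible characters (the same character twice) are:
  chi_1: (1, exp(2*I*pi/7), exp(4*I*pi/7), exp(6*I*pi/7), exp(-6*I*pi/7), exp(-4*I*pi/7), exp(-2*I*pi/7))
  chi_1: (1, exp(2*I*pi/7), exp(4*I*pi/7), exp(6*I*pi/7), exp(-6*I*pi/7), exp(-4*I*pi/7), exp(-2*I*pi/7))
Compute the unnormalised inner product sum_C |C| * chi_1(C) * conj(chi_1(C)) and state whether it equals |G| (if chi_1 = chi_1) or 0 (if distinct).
Sum = 7 = |G| = 7; so <chi_1, chi_1> = 1 (norm-1 confirms irreducibility).

Argument: Compute term by term over conjugacy classes (|C| * chi_1(C) * conj(chi_1(C))):
  1*(1)*conj(1) + 1*(exp(2*I*pi/7))*conj(exp(2*I*pi/7)) + 1*(exp(4*I*pi/7))*conj(exp(4*I*pi/7)) + 1*(exp(6*I*pi/7))*conj(exp(6*I*pi/7)) + 1*(exp(-6*I*pi/7))*conj(exp(-6*I*pi/7)) + 1*(exp(-4*I*pi/7))*conj(exp(-4*I*pi/7)) + 1*(exp(-2*I*pi/7))*conj(exp(-2*I*pi/7))
  = (1) + (1) + (1) + (1) + (1) + (1) + (1)
  = 7.
(Exp terms are combined using exp(i*s)*conj(exp(i*t)) = exp(i*(s-t)), and sums of them are collapsed using the identity that for every m > 1 the m distinct m-th roots of unity sum to 0, e.g. 1 + exp(2*I*pi/3) + exp(-2*I*pi/3) = 0.)
Dividing by |G| = 7 gives 7/7 = 1, matching the row-orthogonality relation <chi_1, chi_1> = [chi_1 = chi_1].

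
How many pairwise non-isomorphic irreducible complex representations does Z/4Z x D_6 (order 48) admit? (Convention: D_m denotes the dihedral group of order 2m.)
24

Details: The number of irreducible complex representations of a finite group equals its number of conjugacy classes. For a direct product, #classes(G x H) = #classes(G) * #classes(H). Z/4Z has 4 classes (abelian), D_6 has 6 classes, so 4 * 6 = 24, so Z/4Z x D_6 (order 48) has exactly 24 irreducible complex representations.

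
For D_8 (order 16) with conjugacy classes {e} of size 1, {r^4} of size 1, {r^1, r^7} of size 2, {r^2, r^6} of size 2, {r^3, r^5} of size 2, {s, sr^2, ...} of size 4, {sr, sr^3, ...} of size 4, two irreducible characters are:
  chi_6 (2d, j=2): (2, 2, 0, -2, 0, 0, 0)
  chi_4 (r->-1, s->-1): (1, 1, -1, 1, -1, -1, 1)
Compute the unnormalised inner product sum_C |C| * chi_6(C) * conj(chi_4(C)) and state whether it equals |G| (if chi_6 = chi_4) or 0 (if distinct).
Sum = 0; so <chi_6, chi_4> = 0 (distinct irreducibles are orthogonal).

Argument: Compute term by term over conjugacy classes (|C| * chi_6(C) * conj(chi_4(C))):
  1*(2)*conj(1) + 1*(2)*conj(1) + 2*(0)*conj(-1) + 2*(-2)*conj(1) + 2*(0)*conj(-1) + 4*(0)*conj(-1) + 4*(0)*conj(1)
  = (2) + (2) + (0) + (-4) + (0) + (0) + (0)
  = 0.
Dividing by |G| = 16 gives 0/16 = 0, matching the row-orthogonality relation <chi_6, chi_4> = [chi_6 = chi_4].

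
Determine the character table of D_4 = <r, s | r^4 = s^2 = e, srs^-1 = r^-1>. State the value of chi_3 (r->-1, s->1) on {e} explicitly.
Conjugacy classes: {e} of size 1, {r^2} of size 1, {r^1, r^3} of size 2, {s, sr^2, ...} of size 2, {sr, sr^3, ...} of size 2.
Character table:
  irrep \ class              {e} (size 1)  {r^2} (size 1)  {r^1, r^3} (size 2)  {s, sr^2, ...} (size 2)  {sr, sr^3, ...} (size 2)
  chi_1 (triv)               1             1               1                    1                        1                       
  chi_2 (sign: r->1, s->-1)  1             1               1                    -1                       -1                      
  chi_3 (r->-1, s->1)        1             1               -1                   1                        -1                      
  chi_4 (r->-1, s->-1)       1             1               -1                   -1                       1                       
  chi_5 (2d, j=1)            2             -2              0                    0                        0                       

Spot check: chi_3 (r->-1, s->1) on {e} = 1.

Proof sketch: D_4 has order 2*4 = 8 with 5 conjugacy classes, hence 5 irreducibles. Sum of squared dims 1 + 1 + 1 + 1 + 4 = 8 = |G|. Linear characters come from the abelianisation; the 2-dimensional irreps have character r^k -> 2*cos(2*pi*j*k/4), reflections -> 0.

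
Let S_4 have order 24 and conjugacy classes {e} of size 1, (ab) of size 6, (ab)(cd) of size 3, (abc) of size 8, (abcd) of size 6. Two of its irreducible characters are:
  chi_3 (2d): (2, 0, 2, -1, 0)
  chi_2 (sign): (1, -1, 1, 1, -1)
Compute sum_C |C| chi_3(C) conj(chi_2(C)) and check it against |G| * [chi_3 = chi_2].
Sum = 0; so <chi_3, chi_2> = 0 (distinct irreducibles are orthogonal).

Solution. Compute term by term over conjugacy classes (|C| * chi_3(C) * conj(chi_2(C))):
  1*(2)*conj(1) + 6*(0)*conj(-1) + 3*(2)*conj(1) + 8*(-1)*conj(1) + 6*(0)*conj(-1)
  = (2) + (0) + (6) + (-8) + (0)
  = 0.
Dividing by |G| = 24 gives 0/24 = 0, matching the row-orthogonality relation <chi_3, chi_2> = [chi_3 = chi_2].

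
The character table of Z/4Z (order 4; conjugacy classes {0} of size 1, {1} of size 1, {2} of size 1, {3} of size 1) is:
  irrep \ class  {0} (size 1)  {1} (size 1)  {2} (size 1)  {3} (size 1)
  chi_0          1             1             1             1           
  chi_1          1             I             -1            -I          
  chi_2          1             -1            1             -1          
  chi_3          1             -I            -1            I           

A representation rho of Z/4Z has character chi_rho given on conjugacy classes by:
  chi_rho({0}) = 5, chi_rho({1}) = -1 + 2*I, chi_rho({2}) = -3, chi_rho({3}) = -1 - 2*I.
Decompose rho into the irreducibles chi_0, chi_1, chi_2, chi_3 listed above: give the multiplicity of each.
Multiplicities: chi_0: 0, chi_1: 3, chi_2: 1, chi_3: 1.

Argument: Use <chi_rho, chi> = (1/|G|) sum_C |C| * chi_rho(C) * conj(chi(C)) with |G| = 4 for each irreducible chi in the table:
  <chi_rho, chi_0> = (1/4)[1*(5)*conj(1) + 1*(-1 + 2*I)*conj(1) + 1*(-3)*conj(1) + 1*(-1 - 2*I)*conj(1)]
      = (1/4)[(5) + (-1 + 2*I) + (-3) + (-1 - 2*I)] = 0/4 = 0
  <chi_rho, chi_1> = (1/4)[1*(5)*conj(1) + 1*(-1 + 2*I)*conj(I) + 1*(-3)*conj(-1) + 1*(-1 - 2*I)*conj(-I)]
      = (1/4)[(5) + (2 + I) + (3) + (2 - I)] = 12/4 = 3
  <chi_rho, chi_2> = (1/4)[1*(5)*conj(1) + 1*(-1 + 2*I)*conj(-1) + 1*(-3)*conj(1) + 1*(-1 - 2*I)*conj(-1)]
      = (1/4)[(5) + (1 - 2*I) + (-3) + (1 + 2*I)] = 4/4 = 1
  <chi_rho, chi_3> = (1/4)[1*(5)*conj(1) + 1*(-1 + 2*I)*conj(-I) + 1*(-3)*conj(-1) + 1*(-1 - 2*I)*conj(I)]
      = (1/4)[(5) + (-2 - I) + (3) + (-2 + I)] = 4/4 = 1
(Exp terms are combined using exp(i*s)*conj(exp(i*t)) = exp(i*(s-t)), and sums of them are collapsed using the identity that for every m > 1 the m distinct m-th roots of unity sum to 0, e.g. 1 + exp(2*I*pi/3) + exp(-2*I*pi/3) = 0.)
Dimension check: dim(rho) = sum (mult * dim) = 0*1 + 3*1 + 1*1 + 1*1 = 5 = chi_rho(e) = 5.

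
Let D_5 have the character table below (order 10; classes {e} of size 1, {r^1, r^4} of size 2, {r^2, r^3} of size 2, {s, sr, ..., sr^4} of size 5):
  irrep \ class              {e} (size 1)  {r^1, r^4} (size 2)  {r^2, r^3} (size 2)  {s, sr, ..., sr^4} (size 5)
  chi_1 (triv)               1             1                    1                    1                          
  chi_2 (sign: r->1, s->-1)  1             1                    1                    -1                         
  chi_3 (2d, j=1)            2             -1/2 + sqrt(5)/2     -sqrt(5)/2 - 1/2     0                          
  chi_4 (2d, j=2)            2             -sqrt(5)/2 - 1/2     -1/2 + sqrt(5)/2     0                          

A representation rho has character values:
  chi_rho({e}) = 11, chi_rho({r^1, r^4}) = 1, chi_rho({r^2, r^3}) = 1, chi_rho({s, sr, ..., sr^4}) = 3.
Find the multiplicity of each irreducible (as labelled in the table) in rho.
Multiplicities: chi_1: 3, chi_2: 0, chi_3: 2, chi_4: 2.

Use <chi_rho, chi> = (1/|G|) sum_C |C| * chi_rho(C) * conj(chi(C)) with |G| = 10 for each irreducible chi in the table:
  <chi_rho, chi_1> = (1/10)[1*(11)*conj(1) + 2*(1)*conj(1) + 2*(1)*conj(1) + 5*(3)*conj(1)]
      = (1/10)[(11) + (2) + (2) + (15)] = 30/10 = 3
  <chi_rho, chi_2> = (1/10)[1*(11)*conj(1) + 2*(1)*conj(1) + 2*(1)*conj(1) + 5*(3)*conj(-1)]
      = (1/10)[(11) + (2) + (2) + (-15)] = 0/10 = 0
  <chi_rho, chi_3> = (1/10)[1*(11)*conj(2) + 2*(1)*conj(-1/2 + sqrt(5)/2) + 2*(1)*conj(-sqrt(5)/2 - 1/2) + 5*(3)*conj(0)]
      = (1/10)[(22) + (-1 + sqrt(5)) + (-sqrt(5) - 1) + (0)] = 20/10 = 2
  <chi_rho, chi_4> = (1/10)[1*(11)*conj(2) + 2*(1)*conj(-sqrt(5)/2 - 1/2) + 2*(1)*conj(-1/2 + sqrt(5)/2) + 5*(3)*conj(0)]
      = (1/10)[(22) + (-sqrt(5) - 1) + (-1 + sqrt(5)) + (0)] = 20/10 = 2
Dimension check: dim(rho) = sum (mult * dim) = 3*1 + 0*1 + 2*2 + 2*2 = 11 = chi_rho(e) = 11.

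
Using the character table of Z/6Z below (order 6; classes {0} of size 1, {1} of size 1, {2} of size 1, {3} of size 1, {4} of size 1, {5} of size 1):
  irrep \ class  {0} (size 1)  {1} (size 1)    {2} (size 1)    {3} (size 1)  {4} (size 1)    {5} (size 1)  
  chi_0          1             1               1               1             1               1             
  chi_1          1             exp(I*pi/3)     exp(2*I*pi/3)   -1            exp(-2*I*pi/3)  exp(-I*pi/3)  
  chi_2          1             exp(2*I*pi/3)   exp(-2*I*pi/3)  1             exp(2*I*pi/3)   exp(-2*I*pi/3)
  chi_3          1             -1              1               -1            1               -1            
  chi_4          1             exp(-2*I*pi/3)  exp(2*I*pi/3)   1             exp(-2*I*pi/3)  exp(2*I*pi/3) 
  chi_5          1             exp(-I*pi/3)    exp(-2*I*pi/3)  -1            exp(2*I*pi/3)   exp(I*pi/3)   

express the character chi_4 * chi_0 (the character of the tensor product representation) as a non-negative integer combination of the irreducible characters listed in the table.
chi_4 tensor chi_0 = chi_4 (all other irreducibles have multiplicity 0).

Working: The character of a tensor product is the pointwise product (chi_4 * chi_0)(C) = chi_4(C) * chi_0(C):
  {0}: (1)*(1), {1}: (exp(-2*I*pi/3))*(1), {2}: (exp(2*I*pi/3))*(1), {3}: (1)*(1), {4}: (exp(-2*I*pi/3))*(1), {5}: (exp(2*I*pi/3))*(1)
so (chi_4 * chi_0) takes values
  {0} -> 1, {1} -> exp(-2*I*pi/3), {2} -> exp(2*I*pi/3), {3} -> 1, {4} -> exp(-2*I*pi/3), {5} -> exp(2*I*pi/3).
Now take the inner product of this character with each irreducible chi from the table, <chi_4*chi_0, chi> = (1/6) sum_C |C| (chi_4*chi_0)(C) conj(chi(C)):
  <chi_4*chi_0, chi_0> = (1/6)[1*(1)*conj(1) + 1*(exp(-2*I*pi/3))*conj(1) + 1*(exp(2*I*pi/3))*conj(1) + 1*(1)*conj(1) + 1*(exp(-2*I*pi/3))*conj(1) + 1*(exp(2*I*pi/3))*conj(1)]
      = (1/6)[(1) + (exp(-2*I*pi/3)) + (exp(2*I*pi/3)) + (1) + (exp(-2*I*pi/3)) + (exp(2*I*pi/3))] = 0/6 = 0
  <chi_4*chi_0, chi_1> = (1/6)[1*(1)*conj(1) + 1*(exp(-2*I*pi/3))*conj(exp(I*pi/3)) + 1*(exp(2*I*pi/3))*conj(exp(2*I*pi/3)) + 1*(1)*conj(-1) + 1*(exp(-2*I*pi/3))*conj(exp(-2*I*pi/3)) + 1*(exp(2*I*pi/3))*conj(exp(-I*pi/3))]
      = (1/6)[(1) + (-1) + (1) + (-1) + (1) + (-1)] = 0/6 = 0
  <chi_4*chi_0, chi_2> = (1/6)[1*(1)*conj(1) + 1*(exp(-2*I*pi/3))*conj(exp(2*I*pi/3)) + 1*(exp(2*I*pi/3))*conj(exp(-2*I*pi/3)) + 1*(1)*conj(1) + 1*(exp(-2*I*pi/3))*conj(exp(2*I*pi/3)) + 1*(exp(2*I*pi/3))*conj(exp(-2*I*pi/3))]
      = (1/6)[(1) + (exp(2*I*pi/3)) + (exp(-2*I*pi/3)) + (1) + (exp(2*I*pi/3)) + (exp(-2*I*pi/3))] = 0/6 = 0
  <chi_4*chi_0, chi_3> = (1/6)[1*(1)*conj(1) + 1*(exp(-2*I*pi/3))*conj(-1) + 1*(exp(2*I*pi/3))*conj(1) + 1*(1)*conj(-1) + 1*(exp(-2*I*pi/3))*conj(1) + 1*(exp(2*I*pi/3))*conj(-1)]
      = (1/6)[(1) + (-exp(-2*I*pi/3)) + (exp(2*I*pi/3)) + (-1) + (exp(-2*I*pi/3)) + (-exp(2*I*pi/3))] = 0/6 = 0
  <chi_4*chi_0, chi_4> = (1/6)[1*(1)*conj(1) + 1*(exp(-2*I*pi/3))*conj(exp(-2*I*pi/3)) + 1*(exp(2*I*pi/3))*conj(exp(2*I*pi/3)) + 1*(1)*conj(1) + 1*(exp(-2*I*pi/3))*conj(exp(-2*I*pi/3)) + 1*(exp(2*I*pi/3))*conj(exp(2*I*pi/3))]
      = (1/6)[(1) + (1) + (1) + (1) + (1) + (1)] = 6/6 = 1
  <chi_4*chi_0, chi_5> = (1/6)[1*(1)*conj(1) + 1*(exp(-2*I*pi/3))*conj(exp(-I*pi/3)) + 1*(exp(2*I*pi/3))*conj(exp(-2*I*pi/3)) + 1*(1)*conj(-1) + 1*(exp(-2*I*pi/3))*conj(exp(2*I*pi/3)) + 1*(exp(2*I*pi/3))*conj(exp(I*pi/3))]
      = (1/6)[(1) + (exp(-I*pi/3)) + (exp(-2*I*pi/3)) + (-1) + (exp(2*I*pi/3)) + (exp(I*pi/3))] = 0/6 = 0
(Exp terms are combined using exp(i*s)*conj(exp(i*t)) = exp(i*(s-t)), and sums of them are collapsed using the identity that for every m > 1 the m distinct m-th roots of unity sum to 0, e.g. 1 + exp(2*I*pi/3) + exp(-2*I*pi/3) = 0.)
Hence the multiplicities are chi_4: 1. Dimension check: dim(chi_4)*dim(chi_0) = 1*1 = 1 and sum (mult * dim) = 1*1 = 1.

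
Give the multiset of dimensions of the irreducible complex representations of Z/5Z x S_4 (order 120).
Dimensions: 1, 1, 1, 1, 1, 1, 1, 1, 1, 1, 2, 2, 2, 2, 2, 3, 3, 3, 3, 3, 3, 3, 3, 3, 3

Details: There are 25 irreducibles (= number of conjugacy classes). Their dimensions d_i satisfy sum d_i^2 = |G| = 120: 1 + 1 + 1 + 1 + 1 + 1 + 1 + 1 + 1 + 1 + 4 + 4 + 4 + 4 + 4 + 9 + 9 + 9 + 9 + 9 + 9 + 9 + 9 + 9 + 9 = 120. (For the product with Z/5Z: each of the 5 1-dim characters of Z/5Z tensors with each irrep of S_4, giving 5 copies of each S_4-dimension.)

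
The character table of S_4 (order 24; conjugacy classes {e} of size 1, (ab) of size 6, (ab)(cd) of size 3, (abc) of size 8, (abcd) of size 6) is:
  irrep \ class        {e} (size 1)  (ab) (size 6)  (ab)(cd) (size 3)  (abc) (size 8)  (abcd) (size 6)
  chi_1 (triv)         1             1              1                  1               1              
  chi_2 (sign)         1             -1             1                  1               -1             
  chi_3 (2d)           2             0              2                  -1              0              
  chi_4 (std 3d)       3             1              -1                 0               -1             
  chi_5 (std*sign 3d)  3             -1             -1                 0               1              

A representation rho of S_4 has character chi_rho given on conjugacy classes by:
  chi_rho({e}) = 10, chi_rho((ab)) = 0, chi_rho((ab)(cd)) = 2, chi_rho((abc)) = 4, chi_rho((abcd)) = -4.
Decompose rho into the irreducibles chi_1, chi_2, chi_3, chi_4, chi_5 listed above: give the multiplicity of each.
Multiplicities: chi_1: 1, chi_2: 3, chi_3: 0, chi_4: 2, chi_5: 0.

Explanation: Use <chi_rho, chi> = (1/|G|) sum_C |C| * chi_rho(C) * conj(chi(C)) with |G| = 24 for each irreducible chi in the table:
  <chi_rho, chi_1> = (1/24)[1*(10)*conj(1) + 6*(0)*conj(1) + 3*(2)*conj(1) + 8*(4)*conj(1) + 6*(-4)*conj(1)]
      = (1/24)[(10) + (0) + (6) + (32) + (-24)] = 24/24 = 1
  <chi_rho, chi_2> = (1/24)[1*(10)*conj(1) + 6*(0)*conj(-1) + 3*(2)*conj(1) + 8*(4)*conj(1) + 6*(-4)*conj(-1)]
      = (1/24)[(10) + (0) + (6) + (32) + (24)] = 72/24 = 3
  <chi_rho, chi_3> = (1/24)[1*(10)*conj(2) + 6*(0)*conj(0) + 3*(2)*conj(2) + 8*(4)*conj(-1) + 6*(-4)*conj(0)]
      = (1/24)[(20) + (0) + (12) + (-32) + (0)] = 0/24 = 0
  <chi_rho, chi_4> = (1/24)[1*(10)*conj(3) + 6*(0)*conj(1) + 3*(2)*conj(-1) + 8*(4)*conj(0) + 6*(-4)*conj(-1)]
      = (1/24)[(30) + (0) + (-6) + (0) + (24)] = 48/24 = 2
  <chi_rho, chi_5> = (1/24)[1*(10)*conj(3) + 6*(0)*conj(-1) + 3*(2)*conj(-1) + 8*(4)*conj(0) + 6*(-4)*conj(1)]
      = (1/24)[(30) + (0) + (-6) + (0) + (-24)] = 0/24 = 0
Dimension check: dim(rho) = sum (mult * dim) = 1*1 + 3*1 + 0*2 + 2*3 + 0*3 = 10 = chi_rho(e) = 10.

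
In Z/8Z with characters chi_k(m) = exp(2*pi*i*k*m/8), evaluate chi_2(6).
chi_2(6) = zeta_8^12 = -1

Why: chi_2(6) = zeta_8^(2*6) = zeta_8^12. Since zeta_8^8 = 1, this equals zeta_8^4 = exp(2*pi*i*4/8) = -1.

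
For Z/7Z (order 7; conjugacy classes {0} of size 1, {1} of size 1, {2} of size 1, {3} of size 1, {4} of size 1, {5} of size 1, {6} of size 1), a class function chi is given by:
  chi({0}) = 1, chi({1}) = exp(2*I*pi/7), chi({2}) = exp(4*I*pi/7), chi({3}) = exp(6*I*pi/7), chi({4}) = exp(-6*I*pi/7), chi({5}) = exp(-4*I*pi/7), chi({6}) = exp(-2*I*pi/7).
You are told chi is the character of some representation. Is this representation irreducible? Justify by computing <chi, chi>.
Irreducible: <chi, chi> = 1.

Reasoning: <chi, chi> = (1/|G|) sum_C |C| * |chi(C)|^2 = (1/7)[1*|1|^2 + 1*|exp(2*I*pi/7)|^2 + 1*|exp(4*I*pi/7)|^2 + 1*|exp(6*I*pi/7)|^2 + 1*|exp(-6*I*pi/7)|^2 + 1*|exp(-4*I*pi/7)|^2 + 1*|exp(-2*I*pi/7)|^2]
  = (1/7)[(1) + (1) + (1) + (1) + (1) + (1) + (1)] = 7/7 = 1.
(Exp terms are combined using exp(i*s)*conj(exp(i*t)) = exp(i*(s-t)), and sums of them are collapsed using the identity that for every m > 1 the m distinct m-th roots of unity sum to 0, e.g. 1 + exp(2*I*pi/3) + exp(-2*I*pi/3) = 0.)
A character is irreducible iff <chi, chi> = 1, so this representation is irreducible.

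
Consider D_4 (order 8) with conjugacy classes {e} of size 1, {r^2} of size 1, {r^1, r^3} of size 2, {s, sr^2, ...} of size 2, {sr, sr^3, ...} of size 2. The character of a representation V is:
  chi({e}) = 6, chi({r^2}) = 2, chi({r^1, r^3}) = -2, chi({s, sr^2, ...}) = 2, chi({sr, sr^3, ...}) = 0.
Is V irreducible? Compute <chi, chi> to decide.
Not irreducible (reducible): <chi, chi> = 7 > 1.

Details: <chi, chi> = (1/|G|) sum_C |C| * |chi(C)|^2 = (1/8)[1*|6|^2 + 1*|2|^2 + 2*|-2|^2 + 2*|2|^2 + 2*|0|^2]
  = (1/8)[(36) + (4) + (8) + (8) + (0)] = 56/8 = 7.
A character is irreducible iff <chi, chi> = 1, so this representation is reducible.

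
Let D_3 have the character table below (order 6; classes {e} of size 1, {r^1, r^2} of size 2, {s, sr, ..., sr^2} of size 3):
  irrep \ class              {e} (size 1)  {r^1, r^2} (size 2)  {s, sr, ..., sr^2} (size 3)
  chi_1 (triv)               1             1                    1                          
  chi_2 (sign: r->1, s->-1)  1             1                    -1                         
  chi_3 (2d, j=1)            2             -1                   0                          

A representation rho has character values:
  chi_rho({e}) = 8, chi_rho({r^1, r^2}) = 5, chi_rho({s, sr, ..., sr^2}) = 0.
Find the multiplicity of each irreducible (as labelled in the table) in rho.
Multiplicities: chi_1: 3, chi_2: 3, chi_3: 1.

Derivation: Use <chi_rho, chi> = (1/|G|) sum_C |C| * chi_rho(C) * conj(chi(C)) with |G| = 6 for each irreducible chi in the table:
  <chi_rho, chi_1> = (1/6)[1*(8)*conj(1) + 2*(5)*conj(1) + 3*(0)*conj(1)]
      = (1/6)[(8) + (10) + (0)] = 18/6 = 3
  <chi_rho, chi_2> = (1/6)[1*(8)*conj(1) + 2*(5)*conj(1) + 3*(0)*conj(-1)]
      = (1/6)[(8) + (10) + (0)] = 18/6 = 3
  <chi_rho, chi_3> = (1/6)[1*(8)*conj(2) + 2*(5)*conj(-1) + 3*(0)*conj(0)]
      = (1/6)[(16) + (-10) + (0)] = 6/6 = 1
Dimension check: dim(rho) = sum (mult * dim) = 3*1 + 3*1 + 1*2 = 8 = chi_rho(e) = 8.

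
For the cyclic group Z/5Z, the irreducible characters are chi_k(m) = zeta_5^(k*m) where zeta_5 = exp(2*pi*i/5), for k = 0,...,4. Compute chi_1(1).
chi_1(1) = zeta_5^1 = exp(2*I*pi/5)

Solution. chi_1(1) = zeta_5^(1*1) = zeta_5^1. Since zeta_5^5 = 1, this equals zeta_5^1 = exp(2*pi*i*1/5) = exp(2*I*pi/5).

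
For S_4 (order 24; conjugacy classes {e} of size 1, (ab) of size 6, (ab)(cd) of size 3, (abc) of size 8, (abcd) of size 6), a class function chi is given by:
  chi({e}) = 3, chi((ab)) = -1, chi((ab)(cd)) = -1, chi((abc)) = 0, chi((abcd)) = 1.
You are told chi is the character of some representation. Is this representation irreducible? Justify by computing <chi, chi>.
Irreducible: <chi, chi> = 1.

Why: <chi, chi> = (1/|G|) sum_C |C| * |chi(C)|^2 = (1/24)[1*|3|^2 + 6*|-1|^2 + 3*|-1|^2 + 8*|0|^2 + 6*|1|^2]
  = (1/24)[(9) + (6) + (3) + (0) + (6)] = 24/24 = 1.
A character is irreducible iff <chi, chi> = 1, so this representation is irreducible.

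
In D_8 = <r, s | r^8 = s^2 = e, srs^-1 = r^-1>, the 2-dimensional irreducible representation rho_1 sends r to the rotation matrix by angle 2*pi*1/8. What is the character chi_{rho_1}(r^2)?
chi_{rho_1}(r^2) = 2*cos(2*pi*1*2/8) = 0

Explanation: rho_1(r^2) is rotation by angle 2*pi*1*2/8, whose trace is 2*cos(2*pi*1*2/8) = 0.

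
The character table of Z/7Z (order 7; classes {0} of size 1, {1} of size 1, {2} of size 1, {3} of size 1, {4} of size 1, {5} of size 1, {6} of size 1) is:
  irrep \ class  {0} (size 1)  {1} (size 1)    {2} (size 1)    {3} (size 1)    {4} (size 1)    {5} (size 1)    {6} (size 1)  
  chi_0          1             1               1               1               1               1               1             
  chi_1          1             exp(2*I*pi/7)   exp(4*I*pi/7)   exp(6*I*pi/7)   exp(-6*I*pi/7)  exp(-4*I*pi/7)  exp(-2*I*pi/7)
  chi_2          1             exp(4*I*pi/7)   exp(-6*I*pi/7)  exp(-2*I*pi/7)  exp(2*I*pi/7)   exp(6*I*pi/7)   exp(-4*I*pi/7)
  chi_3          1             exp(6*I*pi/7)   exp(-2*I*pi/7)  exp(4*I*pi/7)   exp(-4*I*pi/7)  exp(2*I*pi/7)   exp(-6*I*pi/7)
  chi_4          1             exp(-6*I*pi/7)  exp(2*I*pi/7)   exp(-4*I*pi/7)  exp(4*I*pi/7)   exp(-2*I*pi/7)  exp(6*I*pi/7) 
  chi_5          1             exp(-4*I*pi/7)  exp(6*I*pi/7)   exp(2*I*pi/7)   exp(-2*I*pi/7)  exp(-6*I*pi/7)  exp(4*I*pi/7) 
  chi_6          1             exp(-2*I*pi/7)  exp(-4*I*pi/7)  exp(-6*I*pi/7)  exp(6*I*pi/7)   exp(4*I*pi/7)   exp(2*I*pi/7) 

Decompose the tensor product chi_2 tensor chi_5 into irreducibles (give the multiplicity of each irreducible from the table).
chi_2 tensor chi_5 = chi_0 (all other irreducibles have multiplicity 0).

Details: The character of a tensor product is the pointwise product (chi_2 * chi_5)(C) = chi_2(C) * chi_5(C):
  {0}: (1)*(1), {1}: (exp(4*I*pi/7))*(exp(-4*I*pi/7)), {2}: (exp(-6*I*pi/7))*(exp(6*I*pi/7)), {3}: (exp(-2*I*pi/7))*(exp(2*I*pi/7)), {4}: (exp(2*I*pi/7))*(exp(-2*I*pi/7)), {5}: (exp(6*I*pi/7))*(exp(-6*I*pi/7)), {6}: (exp(-4*I*pi/7))*(exp(4*I*pi/7))
so (chi_2 * chi_5) takes values
  {0} -> 1, {1} -> 1, {2} -> 1, {3} -> 1, {4} -> 1, {5} -> 1, {6} -> 1.
Now take the inner product of this character with each irreducible chi from the table, <chi_2*chi_5, chi> = (1/7) sum_C |C| (chi_2*chi_5)(C) conj(chi(C)):
  <chi_2*chi_5, chi_0> = (1/7)[1*(1)*conj(1) + 1*(1)*conj(1) + 1*(1)*conj(1) + 1*(1)*conj(1) + 1*(1)*conj(1) + 1*(1)*conj(1) + 1*(1)*conj(1)]
      = (1/7)[(1) + (1) + (1) + (1) + (1) + (1) + (1)] = 7/7 = 1
  <chi_2*chi_5, chi_1> = (1/7)[1*(1)*conj(1) + 1*(1)*conj(exp(2*I*pi/7)) + 1*(1)*conj(exp(4*I*pi/7)) + 1*(1)*conj(exp(6*I*pi/7)) + 1*(1)*conj(exp(-6*I*pi/7)) + 1*(1)*conj(exp(-4*I*pi/7)) + 1*(1)*conj(exp(-2*I*pi/7))]
      = (1/7)[(1) + (exp(-2*I*pi/7)) + (exp(-4*I*pi/7)) + (exp(-6*I*pi/7)) + (exp(6*I*pi/7)) + (exp(4*I*pi/7)) + (exp(2*I*pi/7))] = 0/7 = 0
  <chi_2*chi_5, chi_2> = (1/7)[1*(1)*conj(1) + 1*(1)*conj(exp(4*I*pi/7)) + 1*(1)*conj(exp(-6*I*pi/7)) + 1*(1)*conj(exp(-2*I*pi/7)) + 1*(1)*conj(exp(2*I*pi/7)) + 1*(1)*conj(exp(6*I*pi/7)) + 1*(1)*conj(exp(-4*I*pi/7))]
      = (1/7)[(1) + (exp(-4*I*pi/7)) + (exp(6*I*pi/7)) + (exp(2*I*pi/7)) + (exp(-2*I*pi/7)) + (exp(-6*I*pi/7)) + (exp(4*I*pi/7))] = 0/7 = 0
  <chi_2*chi_5, chi_3> = (1/7)[1*(1)*conj(1) + 1*(1)*conj(exp(6*I*pi/7)) + 1*(1)*conj(exp(-2*I*pi/7)) + 1*(1)*conj(exp(4*I*pi/7)) + 1*(1)*conj(exp(-4*I*pi/7)) + 1*(1)*conj(exp(2*I*pi/7)) + 1*(1)*conj(exp(-6*I*pi/7))]
      = (1/7)[(1) + (exp(-6*I*pi/7)) + (exp(2*I*pi/7)) + (exp(-4*I*pi/7)) + (exp(4*I*pi/7)) + (exp(-2*I*pi/7)) + (exp(6*I*pi/7))] = 0/7 = 0
  <chi_2*chi_5, chi_4> = (1/7)[1*(1)*conj(1) + 1*(1)*conj(exp(-6*I*pi/7)) + 1*(1)*conj(exp(2*I*pi/7)) + 1*(1)*conj(exp(-4*I*pi/7)) + 1*(1)*conj(exp(4*I*pi/7)) + 1*(1)*conj(exp(-2*I*pi/7)) + 1*(1)*conj(exp(6*I*pi/7))]
      = (1/7)[(1) + (exp(6*I*pi/7)) + (exp(-2*I*pi/7)) + (exp(4*I*pi/7)) + (exp(-4*I*pi/7)) + (exp(2*I*pi/7)) + (exp(-6*I*pi/7))] = 0/7 = 0
  <chi_2*chi_5, chi_5> = (1/7)[1*(1)*conj(1) + 1*(1)*conj(exp(-4*I*pi/7)) + 1*(1)*conj(exp(6*I*pi/7)) + 1*(1)*conj(exp(2*I*pi/7)) + 1*(1)*conj(exp(-2*I*pi/7)) + 1*(1)*conj(exp(-6*I*pi/7)) + 1*(1)*conj(exp(4*I*pi/7))]
      = (1/7)[(1) + (exp(4*I*pi/7)) + (exp(-6*I*pi/7)) + (exp(-2*I*pi/7)) + (exp(2*I*pi/7)) + (exp(6*I*pi/7)) + (exp(-4*I*pi/7))] = 0/7 = 0
  <chi_2*chi_5, chi_6> = (1/7)[1*(1)*conj(1) + 1*(1)*conj(exp(-2*I*pi/7)) + 1*(1)*conj(exp(-4*I*pi/7)) + 1*(1)*conj(exp(-6*I*pi/7)) + 1*(1)*conj(exp(6*I*pi/7)) + 1*(1)*conj(exp(4*I*pi/7)) + 1*(1)*conj(exp(2*I*pi/7))]
      = (1/7)[(1) + (exp(2*I*pi/7)) + (exp(4*I*pi/7)) + (exp(6*I*pi/7)) + (exp(-6*I*pi/7)) + (exp(-4*I*pi/7)) + (exp(-2*I*pi/7))] = 0/7 = 0
(Exp terms are combined using exp(i*s)*conj(exp(i*t)) = exp(i*(s-t)), and sums of them are collapsed using the identity that for every m > 1 the m distinct m-th roots of unity sum to 0, e.g. 1 + exp(2*I*pi/3) + exp(-2*I*pi/3) = 0.)
Hence the multiplicities are chi_0: 1. Dimension check: dim(chi_2)*dim(chi_5) = 1*1 = 1 and sum (mult * dim) = 1*1 = 1.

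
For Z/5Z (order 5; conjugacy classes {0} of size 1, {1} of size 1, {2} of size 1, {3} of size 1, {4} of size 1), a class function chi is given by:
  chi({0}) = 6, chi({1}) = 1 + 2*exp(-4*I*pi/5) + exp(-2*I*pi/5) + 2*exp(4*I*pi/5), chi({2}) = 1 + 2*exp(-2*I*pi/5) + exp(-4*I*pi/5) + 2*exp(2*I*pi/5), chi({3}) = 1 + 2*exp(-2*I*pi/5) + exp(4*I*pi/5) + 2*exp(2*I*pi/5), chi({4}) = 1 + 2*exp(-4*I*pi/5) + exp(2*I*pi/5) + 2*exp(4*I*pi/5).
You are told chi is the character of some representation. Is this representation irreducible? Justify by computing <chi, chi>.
Not irreducible (reducible): <chi, chi> = 10 > 1.

Working: <chi, chi> = (1/|G|) sum_C |C| * |chi(C)|^2 = (1/5)[1*|6|^2 + 1*|1 + 2*exp(-4*I*pi/5) + exp(-2*I*pi/5) + 2*exp(4*I*pi/5)|^2 + 1*|1 + 2*exp(-2*I*pi/5) + exp(-4*I*pi/5) + 2*exp(2*I*pi/5)|^2 + 1*|1 + 2*exp(-2*I*pi/5) + exp(4*I*pi/5) + 2*exp(2*I*pi/5)|^2 + 1*|1 + 2*exp(-4*I*pi/5) + exp(2*I*pi/5) + 2*exp(4*I*pi/5)|^2]
  = (1/5)[(36) + (10 + 7*exp(-2*I*pi/5) + 6*exp(-4*I*pi/5) + 6*exp(4*I*pi/5) + 7*exp(2*I*pi/5)) + (10 + 6*exp(-2*I*pi/5) + 7*exp(-4*I*pi/5) + 7*exp(4*I*pi/5) + 6*exp(2*I*pi/5)) + (10 + 6*exp(-2*I*pi/5) + 7*exp(-4*I*pi/5) + 7*exp(4*I*pi/5) + 6*exp(2*I*pi/5)) + (10 + 7*exp(-2*I*pi/5) + 6*exp(-4*I*pi/5) + 6*exp(4*I*pi/5) + 7*exp(2*I*pi/5))] = 50/5 = 10.
(Exp terms are combined using exp(i*s)*conj(exp(i*t)) = exp(i*(s-t)), and sums of them are collapsed using the identity that for every m > 1 the m distinct m-th roots of unity sum to 0, e.g. 1 + exp(2*I*pi/3) + exp(-2*I*pi/3) = 0.)
A character is irreducible iff <chi, chi> = 1, so this representation is reducible.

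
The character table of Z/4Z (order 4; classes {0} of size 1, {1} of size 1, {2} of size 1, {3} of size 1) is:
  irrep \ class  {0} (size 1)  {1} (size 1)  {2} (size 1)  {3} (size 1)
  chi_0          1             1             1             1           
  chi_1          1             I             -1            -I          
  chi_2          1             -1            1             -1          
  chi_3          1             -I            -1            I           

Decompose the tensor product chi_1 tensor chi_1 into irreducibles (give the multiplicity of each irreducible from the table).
chi_1 tensor chi_1 = chi_2 (all other irreducibles have multiplicity 0).

Reasoning: The character of a tensor product is the pointwise product (chi_1 * chi_1)(C) = chi_1(C) * chi_1(C):
  {0}: (1)*(1), {1}: (I)*(I), {2}: (-1)*(-1), {3}: (-I)*(-I)
so (chi_1 * chi_1) takes values
  {0} -> 1, {1} -> -1, {2} -> 1, {3} -> -1.
Now take the inner product of this character with each irreducible chi from the table, <chi_1*chi_1, chi> = (1/4) sum_C |C| (chi_1*chi_1)(C) conj(chi(C)):
  <chi_1*chi_1, chi_0> = (1/4)[1*(1)*conj(1) + 1*(-1)*conj(1) + 1*(1)*conj(1) + 1*(-1)*conj(1)]
      = (1/4)[(1) + (-1) + (1) + (-1)] = 0/4 = 0
  <chi_1*chi_1, chi_1> = (1/4)[1*(1)*conj(1) + 1*(-1)*conj(I) + 1*(1)*conj(-1) + 1*(-1)*conj(-I)]
      = (1/4)[(1) + (I) + (-1) + (-I)] = 0/4 = 0
  <chi_1*chi_1, chi_2> = (1/4)[1*(1)*conj(1) + 1*(-1)*conj(-1) + 1*(1)*conj(1) + 1*(-1)*conj(-1)]
      = (1/4)[(1) + (1) + (1) + (1)] = 4/4 = 1
  <chi_1*chi_1, chi_3> = (1/4)[1*(1)*conj(1) + 1*(-1)*conj(-I) + 1*(1)*conj(-1) + 1*(-1)*conj(I)]
      = (1/4)[(1) + (-I) + (-1) + (I)] = 0/4 = 0
(Exp terms are combined using exp(i*s)*conj(exp(i*t)) = exp(i*(s-t)), and sums of them are collapsed using the identity that for every m > 1 the m distinct m-th roots of unity sum to 0, e.g. 1 + exp(2*I*pi/3) + exp(-2*I*pi/3) = 0.)
Hence the multiplicities are chi_2: 1. Dimension check: dim(chi_1)*dim(chi_1) = 1*1 = 1 and sum (mult * dim) = 1*1 = 1.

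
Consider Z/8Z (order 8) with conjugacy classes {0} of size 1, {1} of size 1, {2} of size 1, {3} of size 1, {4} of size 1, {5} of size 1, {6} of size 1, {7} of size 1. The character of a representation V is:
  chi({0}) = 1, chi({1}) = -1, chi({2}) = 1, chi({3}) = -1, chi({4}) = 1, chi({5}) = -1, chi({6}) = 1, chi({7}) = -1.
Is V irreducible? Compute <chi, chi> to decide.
Irreducible: <chi, chi> = 1.

Reasoning: <chi, chi> = (1/|G|) sum_C |C| * |chi(C)|^2 = (1/8)[1*|1|^2 + 1*|-1|^2 + 1*|1|^2 + 1*|-1|^2 + 1*|1|^2 + 1*|-1|^2 + 1*|1|^2 + 1*|-1|^2]
  = (1/8)[(1) + (1) + (1) + (1) + (1) + (1) + (1) + (1)] = 8/8 = 1.
(Exp terms are combined using exp(i*s)*conj(exp(i*t)) = exp(i*(s-t)), and sums of them are collapsed using the identity that for every m > 1 the m distinct m-th roots of unity sum to 0, e.g. 1 + exp(2*I*pi/3) + exp(-2*I*pi/3) = 0.)
A character is irreducible iff <chi, chi> = 1, so this representation is irreducible.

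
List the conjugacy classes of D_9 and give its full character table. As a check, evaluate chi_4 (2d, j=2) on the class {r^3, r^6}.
Conjugacy classes: {e} of size 1, {r^1, r^8} of size 2, {r^2, r^7} of size 2, {r^3, r^6} of size 2, {r^4, r^5} of size 2, {s, sr, ..., sr^8} of size 9.
Character table:
  irrep \ class              {e} (size 1)  {r^1, r^8} (size 2)  {r^2, r^7} (size 2)  {r^3, r^6} (size 2)  {r^4, r^5} (size 2)  {s, sr, ..., sr^8} (size 9)
  chi_1 (triv)               1             1                    1                    1                    1                    1                          
  chi_2 (sign: r->1, s->-1)  1             1                    1                    1                    1                    -1                         
  chi_3 (2d, j=1)            2             2*cos(2*pi/9)        2*cos(4*pi/9)        -1                   -2*cos(pi/9)         0                          
  chi_4 (2d, j=2)            2             2*cos(4*pi/9)        -2*cos(pi/9)         -1                   2*cos(2*pi/9)        0                          
  chi_5 (2d, j=3)            2             -1                   -1                   2                    -1                   0                          
  chi_6 (2d, j=4)            2             -2*cos(pi/9)         2*cos(2*pi/9)        -1                   2*cos(4*pi/9)        0                          

Spot check: chi_4 (2d, j=2) on {r^3, r^6} = -1.

Reasoning: D_9 has order 2*9 = 18 with 6 conjugacy classes, hence 6 irreducibles. Sum of squared dims 1 + 1 + 4 + 4 + 4 + 4 = 18 = |G|. Linear characters come from the abelianisation; the 2-dimensional irreps have character r^k -> 2*cos(2*pi*j*k/9), reflections -> 0.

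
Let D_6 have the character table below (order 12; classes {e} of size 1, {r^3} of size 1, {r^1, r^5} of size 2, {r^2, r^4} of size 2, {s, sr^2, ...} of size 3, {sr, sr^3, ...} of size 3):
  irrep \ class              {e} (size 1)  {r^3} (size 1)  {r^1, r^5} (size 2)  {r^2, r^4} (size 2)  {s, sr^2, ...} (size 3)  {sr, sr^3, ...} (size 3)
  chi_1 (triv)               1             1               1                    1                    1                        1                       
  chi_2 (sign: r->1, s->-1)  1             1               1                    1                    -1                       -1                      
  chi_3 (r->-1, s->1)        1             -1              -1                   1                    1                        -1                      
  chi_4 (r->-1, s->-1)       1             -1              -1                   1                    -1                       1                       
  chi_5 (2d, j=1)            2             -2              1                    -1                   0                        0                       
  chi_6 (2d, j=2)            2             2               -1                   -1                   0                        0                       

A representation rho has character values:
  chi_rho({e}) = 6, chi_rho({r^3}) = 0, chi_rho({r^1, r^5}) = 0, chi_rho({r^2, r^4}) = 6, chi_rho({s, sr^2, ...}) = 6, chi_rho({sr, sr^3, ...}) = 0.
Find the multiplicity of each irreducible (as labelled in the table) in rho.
Multiplicities: chi_1: 3, chi_2: 0, chi_3: 3, chi_4: 0, chi_5: 0, chi_6: 0.

Proof sketch: Use <chi_rho, chi> = (1/|G|) sum_C |C| * chi_rho(C) * conj(chi(C)) with |G| = 12 for each irreducible chi in the table:
  <chi_rho, chi_1> = (1/12)[1*(6)*conj(1) + 1*(0)*conj(1) + 2*(0)*conj(1) + 2*(6)*conj(1) + 3*(6)*conj(1) + 3*(0)*conj(1)]
      = (1/12)[(6) + (0) + (0) + (12) + (18) + (0)] = 36/12 = 3
  <chi_rho, chi_2> = (1/12)[1*(6)*conj(1) + 1*(0)*conj(1) + 2*(0)*conj(1) + 2*(6)*conj(1) + 3*(6)*conj(-1) + 3*(0)*conj(-1)]
      = (1/12)[(6) + (0) + (0) + (12) + (-18) + (0)] = 0/12 = 0
  <chi_rho, chi_3> = (1/12)[1*(6)*conj(1) + 1*(0)*conj(-1) + 2*(0)*conj(-1) + 2*(6)*conj(1) + 3*(6)*conj(1) + 3*(0)*conj(-1)]
      = (1/12)[(6) + (0) + (0) + (12) + (18) + (0)] = 36/12 = 3
  <chi_rho, chi_4> = (1/12)[1*(6)*conj(1) + 1*(0)*conj(-1) + 2*(0)*conj(-1) + 2*(6)*conj(1) + 3*(6)*conj(-1) + 3*(0)*conj(1)]
      = (1/12)[(6) + (0) + (0) + (12) + (-18) + (0)] = 0/12 = 0
  <chi_rho, chi_5> = (1/12)[1*(6)*conj(2) + 1*(0)*conj(-2) + 2*(0)*conj(1) + 2*(6)*conj(-1) + 3*(6)*conj(0) + 3*(0)*conj(0)]
      = (1/12)[(12) + (0) + (0) + (-12) + (0) + (0)] = 0/12 = 0
  <chi_rho, chi_6> = (1/12)[1*(6)*conj(2) + 1*(0)*conj(2) + 2*(0)*conj(-1) + 2*(6)*conj(-1) + 3*(6)*conj(0) + 3*(0)*conj(0)]
      = (1/12)[(12) + (0) + (0) + (-12) + (0) + (0)] = 0/12 = 0
Dimension check: dim(rho) = sum (mult * dim) = 3*1 + 0*1 + 3*1 + 0*1 + 0*2 + 0*2 = 6 = chi_rho(e) = 6.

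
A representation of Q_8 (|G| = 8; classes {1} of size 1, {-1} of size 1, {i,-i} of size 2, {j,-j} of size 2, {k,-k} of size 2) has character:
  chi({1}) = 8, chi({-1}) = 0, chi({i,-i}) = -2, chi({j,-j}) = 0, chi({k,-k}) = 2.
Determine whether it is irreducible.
Not irreducible (reducible): <chi, chi> = 10 > 1.

<chi, chi> = (1/|G|) sum_C |C| * |chi(C)|^2 = (1/8)[1*|8|^2 + 1*|0|^2 + 2*|-2|^2 + 2*|0|^2 + 2*|2|^2]
  = (1/8)[(64) + (0) + (8) + (0) + (8)] = 80/8 = 10.
A character is irreducible iff <chi, chi> = 1, so this representation is reducible.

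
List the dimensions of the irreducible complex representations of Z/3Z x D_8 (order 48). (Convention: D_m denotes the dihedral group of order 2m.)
Dimensions: 1, 1, 1, 1, 1, 1, 1, 1, 1, 1, 1, 1, 2, 2, 2, 2, 2, 2, 2, 2, 2

Why: There are 21 irreducibles (= number of conjugacy classes). Their dimensions d_i satisfy sum d_i^2 = |G| = 48: 1 + 1 + 1 + 1 + 1 + 1 + 1 + 1 + 1 + 1 + 1 + 1 + 4 + 4 + 4 + 4 + 4 + 4 + 4 + 4 + 4 = 48. (For the product with Z/3Z: each of the 3 1-dim characters of Z/3Z tensors with each irrep of D_8, giving 3 copies of each D_8-dimension.)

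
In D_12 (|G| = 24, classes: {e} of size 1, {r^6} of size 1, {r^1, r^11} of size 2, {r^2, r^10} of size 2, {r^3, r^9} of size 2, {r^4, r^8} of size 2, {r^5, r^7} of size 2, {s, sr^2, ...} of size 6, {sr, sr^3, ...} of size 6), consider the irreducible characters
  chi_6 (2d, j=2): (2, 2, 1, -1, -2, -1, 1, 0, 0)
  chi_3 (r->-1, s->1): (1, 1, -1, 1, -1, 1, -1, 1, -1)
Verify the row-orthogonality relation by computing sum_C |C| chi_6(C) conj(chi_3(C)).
Sum = 0; so <chi_6, chi_3> = 0 (distinct irreducibles are orthogonal).

Explanation: Compute term by term over conjugacy classes (|C| * chi_6(C) * conj(chi_3(C))):
  1*(2)*conj(1) + 1*(2)*conj(1) + 2*(1)*conj(-1) + 2*(-1)*conj(1) + 2*(-2)*conj(-1) + 2*(-1)*conj(1) + 2*(1)*conj(-1) + 6*(0)*conj(1) + 6*(0)*conj(-1)
  = (2) + (2) + (-2) + (-2) + (4) + (-2) + (-2) + (0) + (0)
  = 0.
Dividing by |G| = 24 gives 0/24 = 0, matching the row-orthogonality relation <chi_6, chi_3> = [chi_6 = chi_3].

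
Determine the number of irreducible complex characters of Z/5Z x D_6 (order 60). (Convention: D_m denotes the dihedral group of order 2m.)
30

Details: The number of irreducible complex representations of a finite group equals its number of conjugacy classes. For a direct product, #classes(G x H) = #classes(G) * #classes(H). Z/5Z has 5 classes (abelian), D_6 has 6 classes, so 5 * 6 = 30, so Z/5Z x D_6 (order 60) has exactly 30 irreducible complex representations.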